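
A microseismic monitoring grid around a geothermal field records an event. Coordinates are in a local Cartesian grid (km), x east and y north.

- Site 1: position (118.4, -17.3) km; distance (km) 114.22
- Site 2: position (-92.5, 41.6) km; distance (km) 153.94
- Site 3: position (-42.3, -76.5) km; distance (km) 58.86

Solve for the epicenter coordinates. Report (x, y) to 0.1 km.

15.9 km east, -67.7 km north

Circle about each station: (x − 118.4)² + (y + 17.3)² = 114.22²; (x + 92.5)² + (y − 41.6)² = 153.94²; (x + 42.3)² + (y + 76.5)² = 58.86².
Subtracting the Site 1 equation from the Site 2 and Site 3 equations removes the quadratic terms:
-421.8 x + 117.8 y = -14682.36
-321.4 x − 118.4 y = 2905.40
Solving the 2×2 system: x ≈ 15.9, y ≈ -67.7 km.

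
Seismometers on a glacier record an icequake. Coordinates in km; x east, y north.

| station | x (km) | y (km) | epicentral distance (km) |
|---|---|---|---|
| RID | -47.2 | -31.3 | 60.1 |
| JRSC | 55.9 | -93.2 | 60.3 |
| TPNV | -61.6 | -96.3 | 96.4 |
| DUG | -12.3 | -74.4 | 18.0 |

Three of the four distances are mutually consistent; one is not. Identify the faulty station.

Solve using three stations at a time. Using RID, JRSC, DUG (subtract circle equations pairwise → linear system) gives (x, y) ≈ (2.8, -64.6).
Distances from that point to each station vs reported:
  RID: calculated 60.1 vs reported 60.1 → residual 0.0 km
  JRSC: calculated 60.3 vs reported 60.3 → residual 0.0 km
  TPNV: calculated 71.8 vs reported 96.4 → residual 24.6 km
  DUG: calculated 18.0 vs reported 18.0 → residual 0.0 km
RID, JRSC, DUG are mutually consistent (residuals ≈ 0); TPNV is off by 24.6 km.

TPNV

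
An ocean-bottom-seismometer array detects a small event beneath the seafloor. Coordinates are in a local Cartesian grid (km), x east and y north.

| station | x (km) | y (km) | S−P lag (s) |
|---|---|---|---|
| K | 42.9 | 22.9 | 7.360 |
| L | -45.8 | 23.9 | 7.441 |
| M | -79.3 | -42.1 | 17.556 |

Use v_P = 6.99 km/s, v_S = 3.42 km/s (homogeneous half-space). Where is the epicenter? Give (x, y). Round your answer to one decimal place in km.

x ≈ -0.9 km, y ≈ 45.5 km

Distance from S−P lag: d = Δt · v_P v_S / (v_P − v_S) = Δt · (6.99·3.42)/(6.99−3.42) ≈ 6.6963·Δt.
So d_K = 49.28, d_L = 49.83, d_M = 117.56 km.
Circle about each station: (x − 42.9)² + (y − 22.9)² = 49.28²; (x + 45.8)² + (y − 23.9)² = 49.83²; (x + 79.3)² + (y + 42.1)² = 117.56².
Subtracting the K equation from the L and M equations removes the quadratic terms:
-177.4 x + 2.0 y = 249.52
-244.4 x − 130.0 y = -5695.76
Solving the 2×2 system: x ≈ -0.9, y ≈ 45.5 km.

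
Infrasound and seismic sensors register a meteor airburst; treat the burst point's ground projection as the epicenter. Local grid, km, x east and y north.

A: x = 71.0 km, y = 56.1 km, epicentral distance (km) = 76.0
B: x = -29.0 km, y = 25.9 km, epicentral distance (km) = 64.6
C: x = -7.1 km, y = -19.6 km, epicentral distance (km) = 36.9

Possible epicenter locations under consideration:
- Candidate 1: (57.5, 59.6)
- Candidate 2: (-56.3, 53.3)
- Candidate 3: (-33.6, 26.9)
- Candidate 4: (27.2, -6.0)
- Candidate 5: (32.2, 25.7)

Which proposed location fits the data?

For each candidate, compare |candidate − station| to the reported distance:
Candidate 1: residuals A 62.1, B 28.2, C 65.3 → max 65.3 km
Candidate 2: residuals A 51.3, B 25.9, C 51.0 → max 51.3 km
Candidate 3: residuals A 32.6, B 59.9, C 16.6 → max 59.9 km
Candidate 4: residuals A 0.0, B 0.0, C 0.0 → max 0.0 km
Candidate 5: residuals A 26.7, B 3.4, C 23.1 → max 26.7 km
Only Candidate 4 has all residuals ≈ 0.

Candidate 4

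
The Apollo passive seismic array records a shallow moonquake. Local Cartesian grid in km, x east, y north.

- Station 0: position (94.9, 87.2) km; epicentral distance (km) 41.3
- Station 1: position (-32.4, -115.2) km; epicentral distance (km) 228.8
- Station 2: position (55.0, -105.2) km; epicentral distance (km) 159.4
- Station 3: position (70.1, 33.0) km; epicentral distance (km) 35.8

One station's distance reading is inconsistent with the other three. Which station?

Solve using three stations at a time. Using Station 0, Station 2, Station 3 (subtract circle equations pairwise → linear system) gives (x, y) ≈ (103.1, 46.8).
Distances from that point to each station vs reported:
  Station 0: calculated 41.3 vs reported 41.3 → residual 0.0 km
  Station 1: calculated 211.2 vs reported 228.8 → residual 17.6 km
  Station 2: calculated 159.4 vs reported 159.4 → residual 0.0 km
  Station 3: calculated 35.8 vs reported 35.8 → residual 0.0 km
Station 0, Station 2, Station 3 are mutually consistent (residuals ≈ 0); Station 1 is off by 17.6 km.

Station 1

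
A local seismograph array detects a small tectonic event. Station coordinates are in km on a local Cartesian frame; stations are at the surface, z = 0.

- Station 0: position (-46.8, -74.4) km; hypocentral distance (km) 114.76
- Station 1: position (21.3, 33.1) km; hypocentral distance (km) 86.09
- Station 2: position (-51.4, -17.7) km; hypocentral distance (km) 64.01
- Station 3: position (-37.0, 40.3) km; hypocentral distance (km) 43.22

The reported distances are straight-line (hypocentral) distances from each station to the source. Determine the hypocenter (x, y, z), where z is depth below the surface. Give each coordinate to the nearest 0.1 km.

(-55.8, 33.4, 38.3)

Each station gives a sphere (x−x_i)² + (y−y_i)² + z² = d_i² (stations at z=0).
Subtracting the Station 0 sphere from Station 1 and Station 2: z² cancels, leaving linear equations in x and y:
136.2 x + 215.0 y = -417.93
-9.2 x + 113.4 y = 4302.23
Solving: x ≈ -55.809, y ≈ 33.411 km (keep extra digits for the depth step; rounded: -55.8, 33.4).
Then from the Station 0 sphere: z² = 114.76² − (x + 46.8)² − (y + 74.4)² with x = -55.809, y = 33.411, so z ≈ 38.282 ≈ 38.3 km.
Check against Station 3 (with the unrounded solution): distance 43.21 ≈ 43.22 km. ✓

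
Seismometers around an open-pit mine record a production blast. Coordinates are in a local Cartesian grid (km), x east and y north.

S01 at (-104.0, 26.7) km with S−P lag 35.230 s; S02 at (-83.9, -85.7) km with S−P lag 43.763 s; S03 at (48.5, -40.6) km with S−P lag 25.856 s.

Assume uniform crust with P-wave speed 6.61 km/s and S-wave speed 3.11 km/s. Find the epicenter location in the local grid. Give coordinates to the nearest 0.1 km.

87.0 km east, 106.3 km north

Distance from S−P lag: d = Δt · v_P v_S / (v_P − v_S) = Δt · (6.61·3.11)/(6.61−3.11) ≈ 5.8735·Δt.
So d_S01 = 206.92, d_S02 = 257.04, d_S03 = 151.86 km.
Circle about each station: (x + 104.0)² + (y − 26.7)² = 206.92²; (x + 83.9)² + (y + 85.7)² = 257.04²; (x − 48.5)² + (y + 40.6)² = 151.86².
Subtracting the S01 equation from the S02 and S03 equations removes the quadratic terms:
40.2 x − 224.8 y = -20398.87
305.0 x − 134.6 y = 12226.15
Solving the 2×2 system: x ≈ 87.0, y ≈ 106.3 km.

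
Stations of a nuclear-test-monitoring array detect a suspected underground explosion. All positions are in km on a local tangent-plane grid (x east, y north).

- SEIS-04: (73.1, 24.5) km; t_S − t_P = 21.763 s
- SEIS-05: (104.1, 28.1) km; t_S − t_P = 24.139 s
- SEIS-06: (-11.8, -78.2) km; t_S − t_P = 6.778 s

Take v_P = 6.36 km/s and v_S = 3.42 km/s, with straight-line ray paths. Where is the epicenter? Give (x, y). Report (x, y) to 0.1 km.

Distance from S−P lag: d = Δt · v_P v_S / (v_P − v_S) = Δt · (6.36·3.42)/(6.36−3.42) ≈ 7.3984·Δt.
So d_SEIS-04 = 161.01, d_SEIS-05 = 178.59, d_SEIS-06 = 50.15 km.
Circle about each station: (x − 73.1)² + (y − 24.5)² = 161.01²; (x − 104.1)² + (y − 28.1)² = 178.59²; (x + 11.8)² + (y + 78.2)² = 50.15².
Subtracting the SEIS-04 equation from the SEIS-05 and SEIS-06 equations removes the quadratic terms:
62.0 x + 7.2 y = -287.61
-169.8 x − 205.4 y = 23719.82
Solving the 2×2 system: x ≈ 9.7, y ≈ -123.5 km.

9.7 km east, -123.5 km north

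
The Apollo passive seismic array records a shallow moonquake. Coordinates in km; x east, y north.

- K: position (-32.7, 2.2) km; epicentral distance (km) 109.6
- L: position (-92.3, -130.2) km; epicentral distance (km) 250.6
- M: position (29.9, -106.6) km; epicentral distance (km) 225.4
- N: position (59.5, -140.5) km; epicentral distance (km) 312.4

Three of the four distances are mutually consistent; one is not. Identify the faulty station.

N

Solve using three stations at a time. Using K, L, M (subtract circle equations pairwise → linear system) gives (x, y) ≈ (-26.5, 111.6).
Distances from that point to each station vs reported:
  K: calculated 109.6 vs reported 109.6 → residual 0.0 km
  L: calculated 250.6 vs reported 250.6 → residual 0.0 km
  M: calculated 225.4 vs reported 225.4 → residual 0.0 km
  N: calculated 266.4 vs reported 312.4 → residual 46.0 km
K, L, M are mutually consistent (residuals ≈ 0); N is off by 46.0 km.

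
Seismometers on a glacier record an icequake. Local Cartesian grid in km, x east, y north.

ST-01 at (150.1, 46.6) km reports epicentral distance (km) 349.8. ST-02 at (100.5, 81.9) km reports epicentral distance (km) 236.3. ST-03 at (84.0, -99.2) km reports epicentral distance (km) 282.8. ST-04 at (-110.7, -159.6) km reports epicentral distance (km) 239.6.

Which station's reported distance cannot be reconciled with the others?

ST-01

Solve using three stations at a time. Using ST-02, ST-03, ST-04 (subtract circle equations pairwise → linear system) gives (x, y) ≈ (-135.9, 78.8).
Distances from that point to each station vs reported:
  ST-01: calculated 287.8 vs reported 349.8 → residual 62.0 km
  ST-02: calculated 236.4 vs reported 236.3 → residual 0.1 km
  ST-03: calculated 282.9 vs reported 282.8 → residual 0.1 km
  ST-04: calculated 239.7 vs reported 239.6 → residual 0.1 km
ST-02, ST-03, ST-04 are mutually consistent (residuals ≈ 0); ST-01 is off by 62.0 km.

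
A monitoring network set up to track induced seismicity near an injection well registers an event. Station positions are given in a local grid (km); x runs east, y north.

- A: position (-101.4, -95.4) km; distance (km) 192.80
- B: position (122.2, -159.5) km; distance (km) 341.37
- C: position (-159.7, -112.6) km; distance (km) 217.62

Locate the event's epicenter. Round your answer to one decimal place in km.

Circle about each station: (x + 101.4)² + (y + 95.4)² = 192.80²; (x − 122.2)² + (y + 159.5)² = 341.37²; (x + 159.7)² + (y + 112.6)² = 217.62².
Subtracting the A equation from the B and C equations removes the quadratic terms:
447.2 x − 128.2 y = -58371.67
-116.6 x − 34.4 y = 8613.11
Solving the 2×2 system: x ≈ -102.6, y ≈ 97.4 km.

x ≈ -102.6 km, y ≈ 97.4 km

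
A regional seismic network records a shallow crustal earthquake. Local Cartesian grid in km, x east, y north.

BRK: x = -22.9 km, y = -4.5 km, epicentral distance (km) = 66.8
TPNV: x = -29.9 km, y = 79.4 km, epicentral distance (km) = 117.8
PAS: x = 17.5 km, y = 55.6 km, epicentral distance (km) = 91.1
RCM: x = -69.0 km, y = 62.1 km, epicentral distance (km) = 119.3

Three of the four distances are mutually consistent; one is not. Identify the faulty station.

BRK

Solve using three stations at a time. Using TPNV, PAS, RCM (subtract circle equations pairwise → linear system) gives (x, y) ≈ (1.6, -34.2).
Distances from that point to each station vs reported:
  BRK: calculated 38.5 vs reported 66.8 → residual 28.3 km
  TPNV: calculated 117.9 vs reported 117.8 → residual 0.1 km
  PAS: calculated 91.2 vs reported 91.1 → residual 0.1 km
  RCM: calculated 119.4 vs reported 119.3 → residual 0.1 km
TPNV, PAS, RCM are mutually consistent (residuals ≈ 0); BRK is off by 28.3 km.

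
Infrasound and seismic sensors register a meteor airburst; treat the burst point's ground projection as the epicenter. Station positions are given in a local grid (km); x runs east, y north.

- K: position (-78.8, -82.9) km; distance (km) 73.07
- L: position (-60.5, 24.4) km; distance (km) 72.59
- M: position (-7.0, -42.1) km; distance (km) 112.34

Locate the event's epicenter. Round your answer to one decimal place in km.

x ≈ -117.3 km, y ≈ -20.8 km

Circle about each station: (x + 78.8)² + (y + 82.9)² = 73.07²; (x + 60.5)² + (y − 24.4)² = 72.59²; (x + 7.0)² + (y + 42.1)² = 112.34².
Subtracting pairs of circle equations eliminates x²+y² and gives linear equations (the radical axes):
36.6 x + 214.6 y = -8756.32
143.6 x + 81.6 y = -18541.49
Solving the 2×2 system: x ≈ -117.3, y ≈ -20.8 km.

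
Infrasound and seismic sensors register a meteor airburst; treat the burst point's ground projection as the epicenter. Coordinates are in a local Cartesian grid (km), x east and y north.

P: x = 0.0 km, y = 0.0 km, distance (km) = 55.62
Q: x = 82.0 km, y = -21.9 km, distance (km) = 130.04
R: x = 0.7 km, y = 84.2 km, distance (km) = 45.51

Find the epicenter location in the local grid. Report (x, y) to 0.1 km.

Circle about each station: x² + y² = 55.62²; (x − 82.0)² + (y + 21.9)² = 130.04²; (x − 0.7)² + (y − 84.2)² = 45.51².
Subtracting pairs of circle equations eliminates x²+y² and gives linear equations (the radical axes):
164.0 x − 43.8 y = -6613.21
1.4 x + 168.4 y = 8112.55
Solving the 2×2 system: x ≈ -27.4, y ≈ 48.4 km.

x ≈ -27.4 km, y ≈ 48.4 km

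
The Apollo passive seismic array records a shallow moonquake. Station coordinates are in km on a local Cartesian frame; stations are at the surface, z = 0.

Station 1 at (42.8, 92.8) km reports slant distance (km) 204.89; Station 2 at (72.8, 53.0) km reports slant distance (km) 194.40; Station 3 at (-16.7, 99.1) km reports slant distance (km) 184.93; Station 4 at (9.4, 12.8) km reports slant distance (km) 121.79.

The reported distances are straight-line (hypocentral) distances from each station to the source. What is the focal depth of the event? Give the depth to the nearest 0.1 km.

z ≈ 21.4 km

Each station gives a sphere (x−x_i)² + (y−y_i)² + z² = d_i² (stations at z=0).
Subtracting the Station 1 sphere from Station 2 and Station 3: z² cancels, leaving linear equations in x and y:
60.0 x − 79.6 y = 1853.71
-119.0 x + 12.6 y = 7436.83
Solving: x ≈ -70.594, y ≈ -76.500 km (keep extra digits for the depth step; rounded: -70.6, -76.5).
Then from the Station 1 sphere: z² = 204.89² − (x − 42.8)² − (y − 92.8)² with x = -70.594, y = -76.500, so z ≈ 21.429 ≈ 21.4 km.
Check against Station 4 (with the unrounded solution): distance 121.79 ≈ 121.79 km. ✓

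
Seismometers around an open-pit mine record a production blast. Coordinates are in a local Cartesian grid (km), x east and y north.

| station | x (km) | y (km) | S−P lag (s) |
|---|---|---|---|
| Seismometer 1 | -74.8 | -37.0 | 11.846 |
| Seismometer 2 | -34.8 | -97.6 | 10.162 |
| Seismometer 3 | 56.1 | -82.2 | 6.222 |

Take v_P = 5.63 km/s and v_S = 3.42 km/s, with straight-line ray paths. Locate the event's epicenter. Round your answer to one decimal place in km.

(28.4, -35.6)

Distance from S−P lag: d = Δt · v_P v_S / (v_P − v_S) = Δt · (5.63·3.42)/(5.63−3.42) ≈ 8.7125·Δt.
So d_Seismometer 1 = 103.21, d_Seismometer 2 = 88.54, d_Seismometer 3 = 54.21 km.
Circle about each station: (x + 74.8)² + (y + 37.0)² = 103.21²; (x + 34.8)² + (y + 97.6)² = 88.54²; (x − 56.1)² + (y + 82.2)² = 54.21².
Subtracting the Seismometer 1 equation from the Seismometer 2 and Seismometer 3 equations removes the quadratic terms:
80.0 x − 121.2 y = 6585.73
261.8 x − 90.4 y = 10653.59
Solving the 2×2 system: x ≈ 28.4, y ≈ -35.6 km.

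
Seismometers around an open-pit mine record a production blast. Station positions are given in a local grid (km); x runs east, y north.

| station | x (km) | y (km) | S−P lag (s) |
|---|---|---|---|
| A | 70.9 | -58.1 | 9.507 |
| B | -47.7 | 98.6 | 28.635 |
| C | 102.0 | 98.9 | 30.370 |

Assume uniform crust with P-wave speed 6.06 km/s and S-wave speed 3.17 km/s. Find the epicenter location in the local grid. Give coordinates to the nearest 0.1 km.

Distance from S−P lag: d = Δt · v_P v_S / (v_P − v_S) = Δt · (6.06·3.17)/(6.06−3.17) ≈ 6.6471·Δt.
So d_A = 63.19, d_B = 190.34, d_C = 201.87 km.
Circle about each station: (x − 70.9)² + (y + 58.1)² = 63.19²; (x + 47.7)² + (y − 98.6)² = 190.34²; (x − 102.0)² + (y − 98.9)² = 201.87².
Subtracting pairs of circle equations eliminates x²+y² and gives linear equations (the radical axes):
-237.2 x + 313.4 y = -28641.51
62.2 x + 314.0 y = -24975.73
Solving the 2×2 system: x ≈ 12.4, y ≈ -82.0 km.

(12.4, -82.0)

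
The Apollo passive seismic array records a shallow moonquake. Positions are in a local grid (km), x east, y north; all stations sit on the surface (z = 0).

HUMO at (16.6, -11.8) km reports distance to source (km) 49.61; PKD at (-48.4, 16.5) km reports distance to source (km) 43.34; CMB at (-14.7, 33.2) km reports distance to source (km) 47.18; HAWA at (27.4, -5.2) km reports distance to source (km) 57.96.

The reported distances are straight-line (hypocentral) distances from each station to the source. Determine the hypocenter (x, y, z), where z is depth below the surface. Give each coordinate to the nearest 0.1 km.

Each station gives a sphere (x−x_i)² + (y−y_i)² + z² = d_i² (stations at z=0).
Subtracting the HUMO sphere from PKD and CMB: z² cancels, leaving linear equations in x and y:
-130.0 x + 56.6 y = 2782.81
-62.6 x + 90.0 y = 1138.73
Solving: x ≈ -22.803, y ≈ -3.208 km (keep extra digits for the depth step; rounded: -22.8, -3.2).
Then from the HUMO sphere: z² = 49.61² − (x − 16.6)² − (y + 11.8)² with x = -22.803, y = -3.208, so z ≈ 28.892 ≈ 28.9 km.

(-22.8, -3.2, 28.9)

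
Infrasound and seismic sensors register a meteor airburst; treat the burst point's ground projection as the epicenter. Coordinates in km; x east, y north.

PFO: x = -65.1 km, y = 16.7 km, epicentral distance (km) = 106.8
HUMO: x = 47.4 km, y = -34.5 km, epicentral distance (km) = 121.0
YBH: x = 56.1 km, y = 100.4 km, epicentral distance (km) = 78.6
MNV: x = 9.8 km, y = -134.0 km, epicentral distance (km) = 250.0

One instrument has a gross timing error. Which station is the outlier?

HUMO

Solve using three stations at a time. Using PFO, YBH, MNV (subtract circle equations pairwise → linear system) gives (x, y) ≈ (-21.3, 114.0).
Distances from that point to each station vs reported:
  PFO: calculated 106.8 vs reported 106.8 → residual 0.0 km
  HUMO: calculated 163.6 vs reported 121.0 → residual 42.6 km
  YBH: calculated 78.6 vs reported 78.6 → residual 0.0 km
  MNV: calculated 250.0 vs reported 250.0 → residual 0.0 km
PFO, YBH, MNV are mutually consistent (residuals ≈ 0); HUMO is off by 42.6 km.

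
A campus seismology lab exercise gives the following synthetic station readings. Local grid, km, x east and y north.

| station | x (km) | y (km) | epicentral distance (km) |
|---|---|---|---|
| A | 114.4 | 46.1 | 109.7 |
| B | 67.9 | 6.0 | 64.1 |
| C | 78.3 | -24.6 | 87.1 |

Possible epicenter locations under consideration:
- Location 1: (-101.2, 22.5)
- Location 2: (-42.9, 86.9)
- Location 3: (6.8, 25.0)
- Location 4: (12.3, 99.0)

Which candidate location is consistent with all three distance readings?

Location 3

For each candidate, compare |candidate − station| to the reported distance:
Location 1: residuals A 107.2, B 105.8, C 98.5 → max 107.2 km
Location 2: residuals A 52.8, B 73.1, C 77.6 → max 77.6 km
Location 3: residuals A 0.1, B 0.1, C 0.1 → max 0.1 km
Location 4: residuals A 5.3, B 44.3, C 53.0 → max 53.0 km
Only Location 3 has all residuals ≈ 0.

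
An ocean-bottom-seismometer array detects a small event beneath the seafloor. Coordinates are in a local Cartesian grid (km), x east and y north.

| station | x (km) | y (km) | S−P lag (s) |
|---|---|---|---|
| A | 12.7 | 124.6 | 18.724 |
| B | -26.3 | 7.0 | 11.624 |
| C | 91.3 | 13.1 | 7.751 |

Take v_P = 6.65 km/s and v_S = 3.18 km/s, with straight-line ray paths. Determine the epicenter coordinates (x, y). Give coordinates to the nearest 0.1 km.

44.1 km east, 14.9 km north

Distance from S−P lag: d = Δt · v_P v_S / (v_P − v_S) = Δt · (6.65·3.18)/(6.65−3.18) ≈ 6.0942·Δt.
So d_A = 114.11, d_B = 70.84, d_C = 47.24 km.
Circle about each station: (x − 12.7)² + (y − 124.6)² = 114.11²; (x + 26.3)² + (y − 7.0)² = 70.84²; (x − 91.3)² + (y − 13.1)² = 47.24².
Subtracting the A equation from the B and C equations removes the quadratic terms:
-78.0 x − 235.2 y = -6942.97
157.2 x − 223.0 y = 3610.32
Solving the 2×2 system: x ≈ 44.1, y ≈ 14.9 km.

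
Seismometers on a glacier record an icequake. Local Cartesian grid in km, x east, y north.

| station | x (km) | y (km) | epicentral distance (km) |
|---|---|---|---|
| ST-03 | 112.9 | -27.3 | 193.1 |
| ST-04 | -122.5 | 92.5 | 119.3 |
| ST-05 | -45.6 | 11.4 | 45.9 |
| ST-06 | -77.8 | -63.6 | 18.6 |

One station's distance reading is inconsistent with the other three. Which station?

Solve using three stations at a time. Using ST-03, ST-04, ST-05 (subtract circle equations pairwise → linear system) gives (x, y) ≈ (-80.0, -19.0).
Distances from that point to each station vs reported:
  ST-03: calculated 193.1 vs reported 193.1 → residual 0.0 km
  ST-04: calculated 119.3 vs reported 119.3 → residual 0.0 km
  ST-05: calculated 45.9 vs reported 45.9 → residual 0.0 km
  ST-06: calculated 44.7 vs reported 18.6 → residual 26.1 km
ST-03, ST-04, ST-05 are mutually consistent (residuals ≈ 0); ST-06 is off by 26.1 km.

ST-06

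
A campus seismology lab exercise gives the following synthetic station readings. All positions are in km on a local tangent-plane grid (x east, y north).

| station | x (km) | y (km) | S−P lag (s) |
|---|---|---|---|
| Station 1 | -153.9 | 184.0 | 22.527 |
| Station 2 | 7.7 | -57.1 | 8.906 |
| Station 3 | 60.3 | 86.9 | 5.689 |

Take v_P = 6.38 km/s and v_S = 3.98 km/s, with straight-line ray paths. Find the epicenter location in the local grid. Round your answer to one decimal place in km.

Distance from S−P lag: d = Δt · v_P v_S / (v_P − v_S) = Δt · (6.38·3.98)/(6.38−3.98) ≈ 10.5802·Δt.
So d_Station 1 = 238.34, d_Station 2 = 94.23, d_Station 3 = 60.19 km.
Circle about each station: (x + 153.9)² + (y − 184.0)² = 238.34²; (x − 7.7)² + (y + 57.1)² = 94.23²; (x − 60.3)² + (y − 86.9)² = 60.19².
Subtracting the Station 1 equation from the Station 2 and Station 3 equations removes the quadratic terms:
323.2 x − 482.2 y = -6294.85
428.4 x − 194.2 y = 6829.61
Solving the 2×2 system: x ≈ 31.4, y ≈ 34.1 km.

(31.4, 34.1)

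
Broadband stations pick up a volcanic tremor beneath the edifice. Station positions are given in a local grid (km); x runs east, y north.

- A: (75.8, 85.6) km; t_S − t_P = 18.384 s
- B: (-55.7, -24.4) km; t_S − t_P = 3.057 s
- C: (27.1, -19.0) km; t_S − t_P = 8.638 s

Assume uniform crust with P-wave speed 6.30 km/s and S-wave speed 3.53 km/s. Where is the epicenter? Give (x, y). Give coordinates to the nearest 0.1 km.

(-40.8, -4.9)

Distance from S−P lag: d = Δt · v_P v_S / (v_P − v_S) = Δt · (6.30·3.53)/(6.30−3.53) ≈ 8.0285·Δt.
So d_A = 147.60, d_B = 24.54, d_C = 69.35 km.
Circle about each station: (x − 75.8)² + (y − 85.6)² = 147.60²; (x + 55.7)² + (y + 24.4)² = 24.54²; (x − 27.1)² + (y + 19.0)² = 69.35².
Subtracting the A equation from the B and C equations removes the quadratic terms:
-263.0 x − 220.0 y = 11808.40
-97.4 x − 209.2 y = 4998.75
Solving the 2×2 system: x ≈ -40.8, y ≈ -4.9 km.
Check against A (with the unrounded x, y): √((x − 75.8)²+(y − 85.6)²) = 147.60 ≈ 147.60 km. ✓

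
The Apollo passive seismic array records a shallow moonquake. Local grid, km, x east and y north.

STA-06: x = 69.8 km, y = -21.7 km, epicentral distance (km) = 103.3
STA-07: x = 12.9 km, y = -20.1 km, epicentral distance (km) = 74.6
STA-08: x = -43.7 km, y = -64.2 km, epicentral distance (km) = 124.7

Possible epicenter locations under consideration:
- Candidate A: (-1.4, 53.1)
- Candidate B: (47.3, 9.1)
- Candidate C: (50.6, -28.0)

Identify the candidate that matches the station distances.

For each candidate, compare |candidate − station| to the reported distance:
Candidate A: residuals STA-06 0.0, STA-07 0.0, STA-08 0.0 → max 0.0 km
Candidate B: residuals STA-06 65.2, STA-07 29.5, STA-08 7.9 → max 65.2 km
Candidate C: residuals STA-06 83.1, STA-07 36.1, STA-08 23.7 → max 83.1 km
Only Candidate A has all residuals ≈ 0.

Candidate A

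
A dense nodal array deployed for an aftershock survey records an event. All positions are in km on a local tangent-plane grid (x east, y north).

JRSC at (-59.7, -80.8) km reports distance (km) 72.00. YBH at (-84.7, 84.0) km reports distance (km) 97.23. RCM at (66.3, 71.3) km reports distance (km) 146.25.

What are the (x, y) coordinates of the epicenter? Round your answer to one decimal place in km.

Circle about each station: (x + 59.7)² + (y + 80.8)² = 72.00²; (x + 84.7)² + (y − 84.0)² = 97.23²; (x − 66.3)² + (y − 71.3)² = 146.25².
Subtracting pairs of circle equations eliminates x²+y² and gives linear equations (the radical axes):
-50.0 x + 329.6 y = -132.31
252.0 x + 304.2 y = -16818.41
Solving the 2×2 system: x ≈ -56.0, y ≈ -8.9 km.

x ≈ -56.0 km, y ≈ -8.9 km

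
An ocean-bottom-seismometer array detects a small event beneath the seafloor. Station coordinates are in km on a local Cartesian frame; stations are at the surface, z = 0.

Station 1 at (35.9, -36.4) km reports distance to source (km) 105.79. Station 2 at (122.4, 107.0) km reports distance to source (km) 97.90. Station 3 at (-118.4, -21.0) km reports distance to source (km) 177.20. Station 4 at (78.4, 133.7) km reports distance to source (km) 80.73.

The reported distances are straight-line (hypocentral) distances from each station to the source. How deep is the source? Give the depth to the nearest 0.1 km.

Each station gives a sphere (x−x_i)² + (y−y_i)² + z² = d_i² (stations at z=0).
Subtracting the Station 1 sphere from Station 2 and Station 3: z² cancels, leaving linear equations in x and y:
173.0 x + 286.8 y = 25424.10
-308.6 x + 30.8 y = -8362.53
Solving: x ≈ 33.905, y ≈ 68.196 km (keep extra digits for the depth step; rounded: 33.9, 68.2).
Then from the Station 1 sphere: z² = 105.79² − (x − 35.9)² − (y + 36.4)² with x = 33.905, y = 68.196, so z ≈ 15.723 ≈ 15.7 km.

z ≈ 15.7 km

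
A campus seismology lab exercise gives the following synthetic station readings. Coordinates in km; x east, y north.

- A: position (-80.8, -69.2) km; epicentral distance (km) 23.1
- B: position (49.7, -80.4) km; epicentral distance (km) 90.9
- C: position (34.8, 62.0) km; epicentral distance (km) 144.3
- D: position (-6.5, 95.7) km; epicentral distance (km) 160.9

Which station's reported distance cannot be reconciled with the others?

Solve using three stations at a time. Using B, C, D (subtract circle equations pairwise → linear system) gives (x, y) ≈ (-39.3, -61.8).
Distances from that point to each station vs reported:
  A: calculated 42.1 vs reported 23.1 → residual 19.0 km
  B: calculated 90.9 vs reported 90.9 → residual 0.0 km
  C: calculated 144.3 vs reported 144.3 → residual 0.0 km
  D: calculated 160.9 vs reported 160.9 → residual 0.0 km
B, C, D are mutually consistent (residuals ≈ 0); A is off by 19.0 km.

A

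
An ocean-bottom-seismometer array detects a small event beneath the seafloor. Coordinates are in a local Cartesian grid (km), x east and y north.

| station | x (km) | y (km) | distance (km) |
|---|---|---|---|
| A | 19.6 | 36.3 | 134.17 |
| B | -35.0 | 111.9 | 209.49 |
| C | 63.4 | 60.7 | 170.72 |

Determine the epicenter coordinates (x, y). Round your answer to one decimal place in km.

Circle about each station: (x − 19.6)² + (y − 36.3)² = 134.17²; (x + 35.0)² + (y − 111.9)² = 209.49²; (x − 63.4)² + (y − 60.7)² = 170.72².
Subtracting pairs of circle equations eliminates x²+y² and gives linear equations (the radical axes):
-109.2 x + 151.2 y = -13839.71
87.6 x + 48.8 y = -5141.53
Solving the 2×2 system: x ≈ -5.5, y ≈ -95.5 km.

x ≈ -5.5 km, y ≈ -95.5 km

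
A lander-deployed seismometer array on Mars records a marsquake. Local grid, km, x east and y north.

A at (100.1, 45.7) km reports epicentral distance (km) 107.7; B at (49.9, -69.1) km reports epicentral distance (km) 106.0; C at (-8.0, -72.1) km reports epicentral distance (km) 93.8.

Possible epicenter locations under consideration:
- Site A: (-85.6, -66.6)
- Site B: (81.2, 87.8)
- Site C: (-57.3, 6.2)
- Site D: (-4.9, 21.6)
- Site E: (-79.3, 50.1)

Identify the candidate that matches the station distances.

For each candidate, compare |candidate − station| to the reported distance:
Site A: residuals A 109.3, B 29.5, C 16.0 → max 109.3 km
Site B: residuals A 61.6, B 54.0, C 89.3 → max 89.3 km
Site C: residuals A 54.6, B 25.0, C 1.3 → max 54.6 km
Site D: residuals A 0.0, B 0.0, C 0.0 → max 0.0 km
Site E: residuals A 71.8, B 69.8, C 47.7 → max 71.8 km
Only Site D has all residuals ≈ 0.

Site D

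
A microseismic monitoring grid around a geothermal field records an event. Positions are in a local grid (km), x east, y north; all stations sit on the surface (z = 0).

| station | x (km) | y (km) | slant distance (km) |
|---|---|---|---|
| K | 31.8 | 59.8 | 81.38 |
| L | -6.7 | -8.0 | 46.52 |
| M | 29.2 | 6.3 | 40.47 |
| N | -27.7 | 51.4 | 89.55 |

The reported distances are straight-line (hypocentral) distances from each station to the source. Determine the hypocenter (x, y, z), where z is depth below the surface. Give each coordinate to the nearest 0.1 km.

x ≈ 23.5 km, y ≈ -13.2 km, depth ≈ 35.0 km

Each station gives a sphere (x−x_i)² + (y−y_i)² + z² = d_i² (stations at z=0).
Subtracting the K sphere from L and M: z² cancels, leaving linear equations in x and y:
-77.0 x − 135.6 y = -19.80
-5.2 x − 107.0 y = 1289.93
Solving: x ≈ 23.498, y ≈ -13.197 km (keep extra digits for the depth step; rounded: 23.5, -13.2).
Then from the K sphere: z² = 81.38² − (x − 31.8)² − (y − 59.8)² with x = 23.498, y = -13.197, so z ≈ 35.003 ≈ 35.0 km.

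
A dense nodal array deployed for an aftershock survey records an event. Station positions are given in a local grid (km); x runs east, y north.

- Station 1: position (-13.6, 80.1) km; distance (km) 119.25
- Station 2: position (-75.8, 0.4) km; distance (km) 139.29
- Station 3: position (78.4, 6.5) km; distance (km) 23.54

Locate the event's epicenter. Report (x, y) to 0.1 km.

Circle about each station: (x + 13.6)² + (y − 80.1)² = 119.25²; (x + 75.8)² + (y − 0.4)² = 139.29²; (x − 78.4)² + (y − 6.5)² = 23.54².
Subtracting the Station 1 equation from the Station 2 and Station 3 equations removes the quadratic terms:
-124.4 x − 159.4 y = -6036.31
184.0 x − 147.2 y = 13254.27
Solving the 2×2 system: x ≈ 63.0, y ≈ -11.3 km.

x ≈ 63.0 km, y ≈ -11.3 km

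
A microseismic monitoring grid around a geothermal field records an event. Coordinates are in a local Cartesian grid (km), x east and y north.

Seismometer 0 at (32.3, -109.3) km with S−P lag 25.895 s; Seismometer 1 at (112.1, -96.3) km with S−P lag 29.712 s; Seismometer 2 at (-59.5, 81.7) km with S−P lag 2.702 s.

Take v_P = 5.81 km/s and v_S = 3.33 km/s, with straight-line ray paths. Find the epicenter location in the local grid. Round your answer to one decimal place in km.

Distance from S−P lag: d = Δt · v_P v_S / (v_P − v_S) = Δt · (5.81·3.33)/(5.81−3.33) ≈ 7.8013·Δt.
So d_Seismometer 0 = 202.02, d_Seismometer 1 = 231.79, d_Seismometer 2 = 21.08 km.
Circle about each station: (x − 32.3)² + (y + 109.3)² = 202.02²; (x − 112.1)² + (y + 96.3)² = 231.79²; (x + 59.5)² + (y − 81.7)² = 21.08².
Subtracting pairs of circle equations eliminates x²+y² and gives linear equations (the radical axes):
159.6 x + 26.0 y = -4064.20
-183.6 x + 382.0 y = 37593.07
Solving the 2×2 system: x ≈ -38.5, y ≈ 79.9 km.

-38.5 km east, 79.9 km north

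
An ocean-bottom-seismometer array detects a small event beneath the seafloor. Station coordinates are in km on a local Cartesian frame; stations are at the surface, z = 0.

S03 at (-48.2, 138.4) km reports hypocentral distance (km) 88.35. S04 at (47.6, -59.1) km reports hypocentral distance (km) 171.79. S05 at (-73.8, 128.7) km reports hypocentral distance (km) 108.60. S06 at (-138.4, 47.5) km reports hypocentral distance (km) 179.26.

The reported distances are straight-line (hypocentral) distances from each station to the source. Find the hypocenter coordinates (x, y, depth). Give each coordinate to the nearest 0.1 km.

x ≈ 26.7 km, y ≈ 107.7 km, depth ≈ 35.4 km

Each station gives a sphere (x−x_i)² + (y−y_i)² + z² = d_i² (stations at z=0).
Subtracting the S03 sphere from S04 and S05: z² cancels, leaving linear equations in x and y:
191.6 x − 395.0 y = -37425.31
-51.2 x − 19.4 y = -3455.91
Solving: x ≈ 26.692, y ≈ 107.695 km (keep extra digits for the depth step; rounded: 26.7, 107.7).
Then from the S03 sphere: z² = 88.35² − (x + 48.2)² − (y − 138.4)² with x = 26.692, y = 107.695, so z ≈ 35.413 ≈ 35.4 km.
Check against S06 (with the unrounded solution): distance 179.26 ≈ 179.26 km. ✓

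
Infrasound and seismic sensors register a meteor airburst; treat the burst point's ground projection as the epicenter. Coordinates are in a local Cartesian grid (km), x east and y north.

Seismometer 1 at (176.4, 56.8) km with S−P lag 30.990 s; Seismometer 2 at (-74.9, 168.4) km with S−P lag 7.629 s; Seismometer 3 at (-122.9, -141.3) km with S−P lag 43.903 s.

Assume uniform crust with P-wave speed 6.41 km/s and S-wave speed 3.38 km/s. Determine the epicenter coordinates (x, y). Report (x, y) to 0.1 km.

Distance from S−P lag: d = Δt · v_P v_S / (v_P − v_S) = Δt · (6.41·3.38)/(6.41−3.38) ≈ 7.1504·Δt.
So d_Seismometer 1 = 221.59, d_Seismometer 2 = 54.55, d_Seismometer 3 = 313.93 km.
Circle about each station: (x − 176.4)² + (y − 56.8)² = 221.59²; (x + 74.9)² + (y − 168.4)² = 54.55²; (x + 122.9)² + (y + 141.3)² = 313.93².
Subtracting pairs of circle equations eliminates x²+y² and gives linear equations (the radical axes):
-502.6 x + 223.2 y = 45751.80
-598.6 x − 396.2 y = -48723.02
Solving the 2×2 system: x ≈ -21.8, y ≈ 155.9 km.
Check against Seismometer 1 (with the unrounded x, y): √((x − 176.4)²+(y − 56.8)²) = 221.59 ≈ 221.59 km. ✓

x ≈ -21.8 km, y ≈ 155.9 km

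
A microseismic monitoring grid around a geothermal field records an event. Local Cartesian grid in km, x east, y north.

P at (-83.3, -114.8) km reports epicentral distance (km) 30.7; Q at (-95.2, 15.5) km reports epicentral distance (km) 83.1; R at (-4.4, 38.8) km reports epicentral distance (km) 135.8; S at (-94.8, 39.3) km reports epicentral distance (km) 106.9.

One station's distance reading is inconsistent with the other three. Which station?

P

Solve using three stations at a time. Using Q, R, S (subtract circle equations pairwise → linear system) gives (x, y) ≈ (-89.0, -67.7).
Distances from that point to each station vs reported:
  P: calculated 47.4 vs reported 30.7 → residual 16.7 km
  Q: calculated 83.4 vs reported 83.1 → residual 0.3 km
  R: calculated 136.0 vs reported 135.8 → residual 0.2 km
  S: calculated 107.2 vs reported 106.9 → residual 0.3 km
Q, R, S are mutually consistent (residuals ≈ 0); P is off by 16.7 km.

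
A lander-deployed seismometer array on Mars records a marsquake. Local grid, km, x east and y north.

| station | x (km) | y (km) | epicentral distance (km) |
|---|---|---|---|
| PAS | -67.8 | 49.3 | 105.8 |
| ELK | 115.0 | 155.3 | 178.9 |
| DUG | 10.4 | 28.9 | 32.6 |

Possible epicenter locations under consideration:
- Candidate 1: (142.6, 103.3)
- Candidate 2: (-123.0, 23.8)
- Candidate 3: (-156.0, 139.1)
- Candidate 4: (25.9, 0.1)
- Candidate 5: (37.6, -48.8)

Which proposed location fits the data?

Candidate 4

For each candidate, compare |candidate − station| to the reported distance:
Candidate 1: residuals PAS 111.4, ELK 120.0, DUG 119.1 → max 120.0 km
Candidate 2: residuals PAS 45.0, ELK 93.0, DUG 100.9 → max 100.9 km
Candidate 3: residuals PAS 20.1, ELK 92.6, DUG 167.0 → max 167.0 km
Candidate 4: residuals PAS 0.0, ELK 0.1, DUG 0.1 → max 0.1 km
Candidate 5: residuals PAS 38.2, ELK 39.4, DUG 49.7 → max 49.7 km
Only Candidate 4 has all residuals ≈ 0.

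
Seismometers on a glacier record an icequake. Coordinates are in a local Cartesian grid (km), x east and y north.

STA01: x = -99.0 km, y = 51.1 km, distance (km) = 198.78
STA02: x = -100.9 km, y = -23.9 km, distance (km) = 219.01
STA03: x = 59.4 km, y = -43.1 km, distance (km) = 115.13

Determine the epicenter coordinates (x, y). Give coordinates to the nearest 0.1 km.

x ≈ 99.3 km, y ≈ 64.9 km

Circle about each station: (x + 99.0)² + (y − 51.1)² = 198.78²; (x + 100.9)² + (y + 23.9)² = 219.01²; (x − 59.4)² + (y + 43.1)² = 115.13².
Subtracting the STA01 equation from the STA02 and STA03 equations removes the quadratic terms:
-3.8 x − 150.0 y = -10112.08
316.8 x − 188.4 y = 19232.33
Solving the 2×2 system: x ≈ 99.3, y ≈ 64.9 km.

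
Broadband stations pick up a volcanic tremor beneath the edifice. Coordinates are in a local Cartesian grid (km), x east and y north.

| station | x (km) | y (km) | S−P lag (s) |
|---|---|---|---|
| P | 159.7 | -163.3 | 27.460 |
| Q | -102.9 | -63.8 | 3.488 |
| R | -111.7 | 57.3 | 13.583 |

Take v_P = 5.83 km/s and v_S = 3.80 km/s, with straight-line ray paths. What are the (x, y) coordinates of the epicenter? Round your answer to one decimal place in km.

Distance from S−P lag: d = Δt · v_P v_S / (v_P − v_S) = Δt · (5.83·3.80)/(5.83−3.80) ≈ 10.9133·Δt.
So d_P = 299.68, d_Q = 38.07, d_R = 148.24 km.
Circle about each station: (x − 159.7)² + (y + 163.3)² = 299.68²; (x + 102.9)² + (y + 63.8)² = 38.07²; (x + 111.7)² + (y − 57.3)² = 148.24².
Subtracting pairs of circle equations eliminates x²+y² and gives linear equations (the radical axes):
-525.2 x + 199.0 y = 50846.65
-542.8 x + 441.2 y = 31422.20
Solving the 2×2 system: x ≈ -130.8, y ≈ -89.7 km.
Check against P (with the unrounded x, y): √((x − 159.7)²+(y + 163.3)²) = 299.68 ≈ 299.68 km. ✓

x ≈ -130.8 km, y ≈ -89.7 km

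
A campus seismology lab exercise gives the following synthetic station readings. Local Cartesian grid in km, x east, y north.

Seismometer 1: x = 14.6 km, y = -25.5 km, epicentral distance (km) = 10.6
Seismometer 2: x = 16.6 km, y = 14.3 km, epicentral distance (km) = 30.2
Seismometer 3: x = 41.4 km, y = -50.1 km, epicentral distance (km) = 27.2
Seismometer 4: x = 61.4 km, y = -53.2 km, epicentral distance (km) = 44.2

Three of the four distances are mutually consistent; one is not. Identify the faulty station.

Solve using three stations at a time. Using Seismometer 1, Seismometer 3, Seismometer 4 (subtract circle equations pairwise → linear system) gives (x, y) ≈ (24.6, -28.7).
Distances from that point to each station vs reported:
  Seismometer 1: calculated 10.5 vs reported 10.6 → residual 0.1 km
  Seismometer 2: calculated 43.8 vs reported 30.2 → residual 13.6 km
  Seismometer 3: calculated 27.2 vs reported 27.2 → residual 0.0 km
  Seismometer 4: calculated 44.2 vs reported 44.2 → residual 0.0 km
Seismometer 1, Seismometer 3, Seismometer 4 are mutually consistent (residuals ≈ 0); Seismometer 2 is off by 13.6 km.

Seismometer 2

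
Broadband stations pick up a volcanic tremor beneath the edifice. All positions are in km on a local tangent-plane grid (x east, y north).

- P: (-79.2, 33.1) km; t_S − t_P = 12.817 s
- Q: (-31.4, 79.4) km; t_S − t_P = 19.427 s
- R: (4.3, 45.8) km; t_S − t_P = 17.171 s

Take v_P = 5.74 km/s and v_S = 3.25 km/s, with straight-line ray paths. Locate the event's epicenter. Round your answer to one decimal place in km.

(-65.9, -62.0)

Distance from S−P lag: d = Δt · v_P v_S / (v_P − v_S) = Δt · (5.74·3.25)/(5.74−3.25) ≈ 7.4920·Δt.
So d_P = 96.02, d_Q = 145.55, d_R = 128.64 km.
Circle about each station: (x + 79.2)² + (y − 33.1)² = 96.02²; (x + 31.4)² + (y − 79.4)² = 145.55²; (x − 4.3)² + (y − 45.8)² = 128.64².
Subtracting the P equation from the Q and R equations removes the quadratic terms:
95.6 x + 92.6 y = -12042.89
167.0 x + 25.4 y = -12580.53
Solving the 2×2 system: x ≈ -65.9, y ≈ -62.0 km.
Check against P (with the unrounded x, y): √((x + 79.2)²+(y − 33.1)²) = 96.04 ≈ 96.02 km. ✓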